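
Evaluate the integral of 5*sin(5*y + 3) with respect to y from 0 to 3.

Let u = 5*y + 3, so du = 5 dy. When y = 0, u = 3; when y = 3, u = 18.
The integral becomes ∫ sin(u) du from 3 to 18, with antiderivative -cos(u).
Back in y: F(y) = -cos(5*y + 3).
Then F(3) - F(0) = (-cos(18)) - (-cos(3)) = cos(3) - cos(18).

cos(3) - cos(18)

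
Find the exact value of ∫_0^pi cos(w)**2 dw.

pi/2

Use the identity cos^2(w) = (1 + cos(2*w))/2.
An antiderivative is F(w) = w/2 + sin(2*w)/4.
Then F(pi) - F(0) = (pi/2) - (0) = pi/2.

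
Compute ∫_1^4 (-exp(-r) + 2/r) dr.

An antiderivative is F(r) = 2*log(r) + exp(-r).
Then F(4) - F(1) = (exp(-4) + 4*log(2)) - (exp(-1)) = -exp(-1) + exp(-4) + 4*log(2).

-exp(-1) + exp(-4) + 4*log(2)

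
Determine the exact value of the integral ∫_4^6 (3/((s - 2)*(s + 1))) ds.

log(10/7)

Factor the denominator: s**2 - s - 2 = (s + 1)(s - 2).
Partial fractions: 3/((s - 2)*(s + 1)) = -1/(s + 1) + 1/(s - 2).
An antiderivative is F(s) = log(s - 2) - log(s + 1).
Then F(6) - F(4) = (log(4/7)) - (log(2/5)) = log(10/7).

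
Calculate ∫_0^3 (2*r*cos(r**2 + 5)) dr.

-sin(5) + sin(14)

Let u = r**2 + 5, so du = 2*r dr. When r = 0, u = 5; when r = 3, u = 14.
The integral becomes ∫ cos(u) du from 5 to 14, with antiderivative sin(u).
Back in r: F(r) = sin(r**2 + 5).
Then F(3) - F(0) = (sin(14)) - (sin(5)) = -sin(5) + sin(14).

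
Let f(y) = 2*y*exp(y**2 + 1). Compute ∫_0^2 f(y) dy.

Let u = y**2 + 1, so du = 2*y dy. When y = 0, u = 1; when y = 2, u = 5.
The integral becomes ∫ exp(u) du from 1 to 5, with antiderivative exp(u).
Back in y: F(y) = exp(y**2 + 1).
Then F(2) - F(0) = (exp(5)) - (exp(1)) = -exp(1) + exp(5).

-exp(1) + exp(5)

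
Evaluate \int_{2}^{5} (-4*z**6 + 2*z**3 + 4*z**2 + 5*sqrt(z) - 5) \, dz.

-617739/14 - 20*sqrt(2)/3 + 50*sqrt(5)/3

By the power rule, an antiderivative is F(z) = -4*z**7/7 + z**4/2 + 10*z**(3/2)/3 + 4*z**3/3 - 5*z.
Then F(5) - F(2) = (-1855925/42 + 50*sqrt(5)/3) - (-1354/21 + 20*sqrt(2)/3) = -617739/14 - 20*sqrt(2)/3 + 50*sqrt(5)/3.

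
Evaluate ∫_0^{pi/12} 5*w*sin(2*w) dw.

Integrate by parts once (u = w, dv = 5*sin(2*w) dw).
An antiderivative is F(w) = -5*w*cos(2*w)/2 + 5*sin(2*w)/4.
Then F(pi/12) - F(0) = (-5*sqrt(3)*pi/48 + 5/8) - (0) = -5*sqrt(3)*pi/48 + 5/8.

-5*sqrt(3)*pi/48 + 5/8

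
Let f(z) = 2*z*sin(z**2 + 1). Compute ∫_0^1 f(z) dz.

-cos(2) + cos(1)

Let u = z**2 + 1, so du = 2*z dz. When z = 0, u = 1; when z = 1, u = 2.
The integral becomes ∫ sin(u) du from 1 to 2, with antiderivative -cos(u).
Back in z: F(z) = -cos(z**2 + 1).
Then F(1) - F(0) = (-cos(2)) - (-cos(1)) = -cos(2) + cos(1).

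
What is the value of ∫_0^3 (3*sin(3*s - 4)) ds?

cos(4) - cos(5)

Let u = 3*s - 4, so du = 3 ds. When s = 0, u = -4; when s = 3, u = 5.
The integral becomes ∫ sin(u) du from -4 to 5, with antiderivative -cos(u).
Back in s: F(s) = -cos(3*s - 4).
Then F(3) - F(0) = (-cos(5)) - (-cos(4)) = cos(4) - cos(5).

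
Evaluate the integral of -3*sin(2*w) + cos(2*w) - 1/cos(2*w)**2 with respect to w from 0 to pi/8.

-2 + sqrt(2)

An antiderivative is F(w) = sin(2*w)/2 + 3*cos(2*w)/2 - tan(2*w)/2.
Then F(pi/8) - F(0) = (-1/2 + sqrt(2)) - (3/2) = -2 + sqrt(2).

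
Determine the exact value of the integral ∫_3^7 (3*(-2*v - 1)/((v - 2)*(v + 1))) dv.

Factor the denominator: v**2 - v - 2 = (v + 1)(v - 2).
Partial fractions: 3*(-2*v - 1)/((v - 2)*(v + 1)) = -1/(v + 1) - 5/(v - 2).
An antiderivative is F(v) = -5*log(v - 2) - log(v + 1).
Then F(7) - F(3) = (-5*log(5) - 3*log(2)) - (-log(4)) = -5*log(5) - log(2).

-5*log(5) - log(2)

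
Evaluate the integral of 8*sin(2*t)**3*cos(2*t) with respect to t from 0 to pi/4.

Let u = sin(2*t), so du = 2*cos(2*t) dt. When t = 0, u = 0; when t = pi/4, u = 1.
The integral becomes 4·∫ u**3 du from 0 to 1, with antiderivative u**4.
Back in t: F(t) = sin(2*t)**4.
Then F(pi/4) - F(0) = (1) - (0) = 1.

1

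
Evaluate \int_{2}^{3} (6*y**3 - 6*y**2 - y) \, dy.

By the power rule, an antiderivative is F(y) = 3*y**4/2 - 2*y**3 - y**2/2.
Then F(3) - F(2) = (63) - (6) = 57.

57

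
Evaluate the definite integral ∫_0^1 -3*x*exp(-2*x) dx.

Integrate by parts once (u = x, dv = -3*exp(-2*x) dx).
An antiderivative is F(x) = (6*x + 3)*exp(-2*x)/4.
Then F(1) - F(0) = (9*exp(-2)/4) - (3/4) = -3/4 + 9*exp(-2)/4.

-3/4 + 9*exp(-2)/4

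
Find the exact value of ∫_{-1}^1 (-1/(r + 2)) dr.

An antiderivative is F(r) = -log(r + 2).
Then F(1) - F(-1) = (-log(3)) - (0) = -log(3).

-log(3)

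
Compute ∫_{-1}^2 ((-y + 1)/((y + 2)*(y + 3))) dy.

-4*log(5) + 10*log(2)

Factor the denominator: y**2 + 5*y + 6 = (y + 3)(y + 2).
Partial fractions: (-y + 1)/((y + 2)*(y + 3)) = -4/(y + 3) + 3/(y + 2).
An antiderivative is F(y) = 3*log(y + 2) - 4*log(y + 3).
Then F(2) - F(-1) = (-4*log(5) + 6*log(2)) - (-log(16)) = -4*log(5) + 10*log(2).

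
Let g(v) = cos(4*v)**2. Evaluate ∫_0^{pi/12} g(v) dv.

sqrt(3)/32 + pi/24

Use the identity cos^2(4*v) = (1 + cos(8*v))/2.
An antiderivative is F(v) = v/2 + sin(8*v)/16.
Then F(pi/12) - F(0) = (sqrt(3)/32 + pi/24) - (0) = sqrt(3)/32 + pi/24.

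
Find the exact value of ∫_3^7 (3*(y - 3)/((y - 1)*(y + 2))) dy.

-5*log(5) + 8*log(3)

Factor the denominator: y**2 + y - 2 = (y + 2)(y - 1).
Partial fractions: 3*(y - 3)/((y - 1)*(y + 2)) = 5/(y + 2) - 2/(y - 1).
An antiderivative is F(y) = -2*log(y - 1) + 5*log(y + 2).
Then F(7) - F(3) = (-2*log(2) + 8*log(3)) - (-2*log(2) + 5*log(5)) = -5*log(5) + 8*log(3).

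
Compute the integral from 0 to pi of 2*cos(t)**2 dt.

Use the identity cos^2(t) = (1 + cos(2*t))/2.
An antiderivative is F(t) = t + sin(2*t)/2.
Then F(pi) - F(0) = (pi) - (0) = pi.

pi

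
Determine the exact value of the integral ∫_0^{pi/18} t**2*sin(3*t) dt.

-2/27 - sqrt(3)*pi**2/1944 + pi/162 + sqrt(3)/27

Integrate by parts twice (u = t^2, dv = sin(3*t) dt).
An antiderivative is F(t) = -t**2*cos(3*t)/3 + 2*t*sin(3*t)/9 + 2*cos(3*t)/27.
Then F(pi/18) - F(0) = (-sqrt(3)*pi**2/1944 + pi/162 + sqrt(3)/27) - (2/27) = -2/27 - sqrt(3)*pi**2/1944 + pi/162 + sqrt(3)/27.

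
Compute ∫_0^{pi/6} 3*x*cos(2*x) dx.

-3/8 + sqrt(3)*pi/8

Integrate by parts once (u = x, dv = 3*cos(2*x) dx).
An antiderivative is F(x) = 3*x*sin(2*x)/2 + 3*cos(2*x)/4.
Then F(pi/6) - F(0) = (3/8 + sqrt(3)*pi/8) - (3/4) = -3/8 + sqrt(3)*pi/8.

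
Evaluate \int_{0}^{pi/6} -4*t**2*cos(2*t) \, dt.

-pi/6 - sqrt(3)*pi**2/36 + sqrt(3)/2

Integrate by parts twice (u = t^2, dv = -4*cos(2*t) dt).
An antiderivative is F(t) = -2*t**2*sin(2*t) - 2*t*cos(2*t) + sin(2*t).
Then F(pi/6) - F(0) = (-pi/6 - sqrt(3)*pi**2/36 + sqrt(3)/2) - (0) = -pi/6 - sqrt(3)*pi**2/36 + sqrt(3)/2.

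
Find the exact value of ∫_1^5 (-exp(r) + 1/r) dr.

An antiderivative is F(r) = -exp(r) + log(r).
Then F(5) - F(1) = (-exp(5) + log(5)) - (-exp(1)) = -exp(5) + log(5) + exp(1).

-exp(5) + log(5) + exp(1)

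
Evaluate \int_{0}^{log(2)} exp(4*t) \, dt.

Let u = exp(t), so du = exp(t) dt. When t = 0, u = 1; when t = log(2), u = 2.
The integral becomes ∫ u**3 du from 1 to 2, with antiderivative u**4/4.
Back in t: F(t) = exp(4*t)/4.
Then F(log(2)) - F(0) = (4) - (1/4) = 15/4.

15/4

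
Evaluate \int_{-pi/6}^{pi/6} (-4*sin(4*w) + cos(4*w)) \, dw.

sqrt(3)/4

An antiderivative is F(w) = sin(4*w)/4 + cos(4*w).
Then F(pi/6) - F(-pi/6) = (-1/2 + sqrt(3)/8) - (-1/2 - sqrt(3)/8) = sqrt(3)/4.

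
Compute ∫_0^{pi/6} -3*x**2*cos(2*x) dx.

Integrate by parts twice (u = x^2, dv = -3*cos(2*x) dx).
An antiderivative is F(x) = -3*x**2*sin(2*x)/2 - 3*x*cos(2*x)/2 + 3*sin(2*x)/4.
Then F(pi/6) - F(0) = (-pi/8 - sqrt(3)*pi**2/48 + 3*sqrt(3)/8) - (0) = -pi/8 - sqrt(3)*pi**2/48 + 3*sqrt(3)/8.

-pi/8 - sqrt(3)*pi**2/48 + 3*sqrt(3)/8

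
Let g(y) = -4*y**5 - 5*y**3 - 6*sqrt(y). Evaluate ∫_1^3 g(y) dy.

-1744/3 - 12*sqrt(3)

By the power rule, an antiderivative is F(y) = -2*y**6/3 - 5*y**4/4 - 4*y**(3/2).
Then F(3) - F(1) = (-2349/4 - 12*sqrt(3)) - (-71/12) = -1744/3 - 12*sqrt(3).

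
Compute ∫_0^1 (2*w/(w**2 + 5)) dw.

log(6/5)

Let u = w**2 + 5, so du = 2*w dw. When w = 0, u = 5; when w = 1, u = 6.
The integral becomes ∫ 1/u du from 5 to 6, with antiderivative log(u).
Back in w: F(w) = log(w**2 + 5).
Then F(1) - F(0) = (log(6)) - (log(5)) = log(6/5).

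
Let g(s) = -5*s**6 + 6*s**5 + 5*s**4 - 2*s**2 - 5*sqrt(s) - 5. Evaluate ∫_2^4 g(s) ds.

By the power rule, an antiderivative is F(s) = -5*s**7/7 + s**6 + s**5 - 10*s**(3/2)/3 - 2*s**3/3 - 5*s.
Then F(4) - F(2) = (-140116/21) - (-226/21 - 20*sqrt(2)/3) = -46630/7 + 20*sqrt(2)/3.

-46630/7 + 20*sqrt(2)/3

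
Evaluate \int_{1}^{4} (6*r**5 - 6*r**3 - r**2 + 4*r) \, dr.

By the power rule, an antiderivative is F(r) = r**6 - 3*r**4/2 - r**3/3 + 2*r**2.
Then F(4) - F(1) = (11168/3) - (7/6) = 7443/2.

7443/2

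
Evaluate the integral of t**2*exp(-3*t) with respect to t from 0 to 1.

2/27 - 17*exp(-3)/27

Integrate by parts twice (u = t^2, dv = exp(-3*t) dt).
An antiderivative is F(t) = (-9*t**2 - 6*t - 2)*exp(-3*t)/27.
Then F(1) - F(0) = (-17*exp(-3)/27) - (-2/27) = 2/27 - 17*exp(-3)/27.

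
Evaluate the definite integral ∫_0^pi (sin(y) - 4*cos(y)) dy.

2

An antiderivative is F(y) = -4*sin(y) - cos(y).
Then F(pi) - F(0) = (1) - (-1) = 2.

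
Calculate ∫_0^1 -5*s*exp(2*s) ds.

-5*exp(2)/4 - 5/4

Integrate by parts once (u = s, dv = -5*exp(2*s) ds).
An antiderivative is F(s) = (-10*s + 5)*exp(2*s)/4.
Then F(1) - F(0) = (-5*exp(2)/4) - (5/4) = -5*exp(2)/4 - 5/4.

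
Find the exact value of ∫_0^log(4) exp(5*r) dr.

1023/5

Let u = exp(r), so du = exp(r) dr. When r = 0, u = 1; when r = log(4), u = 4.
The integral becomes ∫ u**4 du from 1 to 4, with antiderivative u**5/5.
Back in r: F(r) = exp(5*r)/5.
Then F(log(4)) - F(0) = (1024/5) - (1/5) = 1023/5.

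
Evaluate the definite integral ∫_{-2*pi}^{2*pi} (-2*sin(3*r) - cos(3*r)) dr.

An antiderivative is F(r) = -sin(3*r)/3 + 2*cos(3*r)/3.
Then F(2*pi) - F(-2*pi) = (2/3) - (2/3) = 0.

0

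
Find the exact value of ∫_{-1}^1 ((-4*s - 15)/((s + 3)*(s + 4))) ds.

log(3/40)

Factor the denominator: s**2 + 7*s + 12 = (s + 4)(s + 3).
Partial fractions: (-4*s - 15)/((s + 3)*(s + 4)) = -1/(s + 4) - 3/(s + 3).
An antiderivative is F(s) = -3*log(s + 3) - log(s + 4).
Then F(1) - F(-1) = (-6*log(2) - log(5)) - (-log(24)) = log(3/40).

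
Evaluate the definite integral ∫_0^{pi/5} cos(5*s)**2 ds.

pi/10

Use the identity cos^2(5*s) = (1 + cos(10*s))/2.
An antiderivative is F(s) = s/2 + sin(10*s)/20.
Then F(pi/5) - F(0) = (pi/10) - (0) = pi/10.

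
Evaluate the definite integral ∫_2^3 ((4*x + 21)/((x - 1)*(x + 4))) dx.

-log(7) + log(3) + 6*log(2)

Factor the denominator: x**2 + 3*x - 4 = (x + 4)(x - 1).
Partial fractions: (4*x + 21)/((x - 1)*(x + 4)) = -1/(x + 4) + 5/(x - 1).
An antiderivative is F(x) = 5*log(x - 1) - log(x + 4).
Then F(3) - F(2) = (log(32/7)) - (-log(6)) = -log(7) + log(3) + 6*log(2).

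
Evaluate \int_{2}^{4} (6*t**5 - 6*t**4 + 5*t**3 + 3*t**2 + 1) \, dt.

15998/5

By the power rule, an antiderivative is F(t) = t**6 - 6*t**5/5 + 5*t**4/4 + t**3 + t.
Then F(4) - F(2) = (16276/5) - (278/5) = 15998/5.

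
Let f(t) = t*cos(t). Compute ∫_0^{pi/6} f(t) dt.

-1 + pi/12 + sqrt(3)/2

Integrate by parts once (u = t, dv = cos(t) dt).
An antiderivative is F(t) = t*sin(t) + cos(t).
Then F(pi/6) - F(0) = (pi/12 + sqrt(3)/2) - (1) = -1 + pi/12 + sqrt(3)/2.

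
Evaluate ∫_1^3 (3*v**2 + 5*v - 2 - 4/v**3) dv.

By the power rule, an antiderivative is F(v) = v**3 + 5*v**2/2 - 2*v + 2/v**2.
Then F(3) - F(1) = (787/18) - (7/2) = 362/9.

362/9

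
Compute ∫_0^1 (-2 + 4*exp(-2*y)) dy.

An antiderivative is F(y) = -2*y - 2*exp(-2*y).
Then F(1) - F(0) = (-2 - 2*exp(-2)) - (-2) = -2*exp(-2).

-2*exp(-2)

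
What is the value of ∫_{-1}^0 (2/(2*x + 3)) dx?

log(3)

An antiderivative is F(x) = log(2*x + 3).
Then F(0) - F(-1) = (log(3)) - (0) = log(3).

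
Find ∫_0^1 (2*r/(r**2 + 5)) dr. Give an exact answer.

Let u = r**2 + 5, so du = 2*r dr. When r = 0, u = 5; when r = 1, u = 6.
The integral becomes ∫ 1/u du from 5 to 6, with antiderivative log(u).
Back in r: F(r) = log(r**2 + 5).
Then F(1) - F(0) = (log(6)) - (log(5)) = log(6/5).

log(6/5)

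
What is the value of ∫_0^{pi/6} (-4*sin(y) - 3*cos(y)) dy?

An antiderivative is F(y) = -3*sin(y) + 4*cos(y).
Then F(pi/6) - F(0) = (-3/2 + 2*sqrt(3)) - (4) = -11/2 + 2*sqrt(3).

-11/2 + 2*sqrt(3)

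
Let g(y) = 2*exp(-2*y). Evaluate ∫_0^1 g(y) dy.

1 - exp(-2)

An antiderivative is F(y) = -exp(-2*y).
Then F(1) - F(0) = (-exp(-2)) - (-1) = 1 - exp(-2).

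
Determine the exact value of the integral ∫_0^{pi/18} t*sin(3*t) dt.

-sqrt(3)*pi/108 + 1/18

Integrate by parts once (u = t, dv = sin(3*t) dt).
An antiderivative is F(t) = -t*cos(3*t)/3 + sin(3*t)/9.
Then F(pi/18) - F(0) = (-sqrt(3)*pi/108 + 1/18) - (0) = -sqrt(3)*pi/108 + 1/18.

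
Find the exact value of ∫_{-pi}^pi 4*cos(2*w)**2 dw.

Use the identity cos^2(2*w) = (1 + cos(4*w))/2.
An antiderivative is F(w) = 2*w + sin(4*w)/2.
Then F(pi) - F(-pi) = (2*pi) - (-2*pi) = 4*pi.

4*pi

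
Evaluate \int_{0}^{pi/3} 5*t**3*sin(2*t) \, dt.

-5*pi/8 - 15*sqrt(3)/16 + 5*pi**3/108 + 5*sqrt(3)*pi**2/24

Integrate by parts 3 times (u = t^3, dv = 5*sin(2*t) dt).
An antiderivative is F(t) = -5*t**3*cos(2*t)/2 + 15*t**2*sin(2*t)/4 + 15*t*cos(2*t)/4 - 15*sin(2*t)/8.
Then F(pi/3) - F(0) = (-5*pi/8 - 15*sqrt(3)/16 + 5*pi**3/108 + 5*sqrt(3)*pi**2/24) - (0) = -5*pi/8 - 15*sqrt(3)/16 + 5*pi**3/108 + 5*sqrt(3)*pi**2/24.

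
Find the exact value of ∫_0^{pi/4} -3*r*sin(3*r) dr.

sqrt(2)*(-3*pi - 4)/24

Integrate by parts once (u = r, dv = -3*sin(3*r) dr).
An antiderivative is F(r) = r*cos(3*r) - sin(3*r)/3.
Then F(pi/4) - F(0) = (sqrt(2)*(-3*pi - 4)/24) - (0) = sqrt(2)*(-3*pi - 4)/24.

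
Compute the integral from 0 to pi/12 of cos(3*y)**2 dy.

Use the identity cos^2(3*y) = (1 + cos(6*y))/2.
An antiderivative is F(y) = y/2 + sin(6*y)/12.
Then F(pi/12) - F(0) = (1/12 + pi/24) - (0) = 1/12 + pi/24.

1/12 + pi/24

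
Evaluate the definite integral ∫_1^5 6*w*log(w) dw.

Integrate by parts once (u = ln w, dv = 6*w dw).
An antiderivative is F(w) = 3*w**2*(2*log(w) - 1)/2.
Then F(5) - F(1) = (-75/2 + 75*log(5)) - (-3/2) = -36 + 75*log(5).

-36 + 75*log(5)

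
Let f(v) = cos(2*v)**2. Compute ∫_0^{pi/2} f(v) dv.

pi/4

Use the identity cos^2(2*v) = (1 + cos(4*v))/2.
An antiderivative is F(v) = v/2 + sin(4*v)/8.
Then F(pi/2) - F(0) = (pi/4) - (0) = pi/4.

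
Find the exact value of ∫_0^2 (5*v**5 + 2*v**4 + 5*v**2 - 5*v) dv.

1042/15

By the power rule, an antiderivative is F(v) = 5*v**6/6 + 2*v**5/5 + 5*v**3/3 - 5*v**2/2.
Then F(2) - F(0) = (1042/15) - (0) = 1042/15.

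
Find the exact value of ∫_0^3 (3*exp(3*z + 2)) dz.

Let u = 3*z + 2, so du = 3 dz. When z = 0, u = 2; when z = 3, u = 11.
The integral becomes ∫ exp(u) du from 2 to 11, with antiderivative exp(u).
Back in z: F(z) = exp(3*z + 2).
Then F(3) - F(0) = (exp(11)) - (exp(2)) = -exp(2) + exp(11).

-exp(2) + exp(11)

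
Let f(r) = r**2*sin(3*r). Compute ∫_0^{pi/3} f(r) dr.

Integrate by parts twice (u = r^2, dv = sin(3*r) dr).
An antiderivative is F(r) = -r**2*cos(3*r)/3 + 2*r*sin(3*r)/9 + 2*cos(3*r)/27.
Then F(pi/3) - F(0) = (-2/27 + pi**2/27) - (2/27) = -4/27 + pi**2/27.

-4/27 + pi**2/27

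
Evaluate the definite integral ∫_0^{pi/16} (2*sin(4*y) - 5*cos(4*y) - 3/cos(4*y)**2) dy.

-7*sqrt(2)/8 - 1/4

An antiderivative is F(y) = -5*sin(4*y)/4 - cos(4*y)/2 - 3*tan(4*y)/4.
Then F(pi/16) - F(0) = (-7*sqrt(2)/8 - 3/4) - (-1/2) = -7*sqrt(2)/8 - 1/4.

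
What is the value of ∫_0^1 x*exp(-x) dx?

Integrate by parts once (u = x, dv = exp(-x) dx).
An antiderivative is F(x) = (-x - 1)*exp(-x).
Then F(1) - F(0) = (-2*exp(-1)) - (-1) = 1 - 2*exp(-1).

1 - 2*exp(-1)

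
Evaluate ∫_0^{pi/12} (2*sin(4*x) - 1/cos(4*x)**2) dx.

An antiderivative is F(x) = -cos(4*x)/2 - tan(4*x)/4.
Then F(pi/12) - F(0) = (-sqrt(3)/4 - 1/4) - (-1/2) = 1/4 - sqrt(3)/4.

1/4 - sqrt(3)/4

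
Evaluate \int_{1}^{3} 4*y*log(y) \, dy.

Integrate by parts once (u = ln y, dv = 4*y dy).
An antiderivative is F(y) = y**2*(2*log(y) - 1).
Then F(3) - F(1) = (-9 + 18*log(3)) - (-1) = -8 + 18*log(3).

-8 + 18*log(3)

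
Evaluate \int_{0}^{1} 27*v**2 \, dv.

9

Let u = 3*v, so du = 3 dv. When v = 0, u = 0; when v = 1, u = 3.
The integral becomes ∫ u**2 du from 0 to 3, with antiderivative u**3/3.
Back in v: F(v) = 9*v**3.
Then F(1) - F(0) = (9) - (0) = 9.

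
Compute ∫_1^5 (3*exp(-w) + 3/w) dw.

-3*exp(-5) + 3*exp(-1) + 3*log(5)

An antiderivative is F(w) = 3*log(w) - 3*exp(-w).
Then F(5) - F(1) = (-3*exp(-5) + 3*log(5)) - (-3*exp(-1)) = -3*exp(-5) + 3*exp(-1) + 3*log(5).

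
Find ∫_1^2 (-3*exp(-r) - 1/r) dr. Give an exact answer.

-3*exp(-1) - log(2) + 3*exp(-2)

An antiderivative is F(r) = -log(r) + 3*exp(-r).
Then F(2) - F(1) = (-log(2) + 3*exp(-2)) - (3*exp(-1)) = -3*exp(-1) - log(2) + 3*exp(-2).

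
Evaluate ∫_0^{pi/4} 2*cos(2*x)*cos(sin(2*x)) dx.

Let u = sin(2*x), so du = 2*cos(2*x) dx. When x = 0, u = 0; when x = pi/4, u = 1.
The integral becomes ∫ cos(u) du from 0 to 1, with antiderivative sin(u).
Back in x: F(x) = sin(sin(2*x)).
Then F(pi/4) - F(0) = (sin(1)) - (0) = sin(1).

sin(1)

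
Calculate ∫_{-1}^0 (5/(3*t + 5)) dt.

An antiderivative is F(t) = 5*log(3*t + 5)/3.
Then F(0) - F(-1) = (5*log(5)/3) - (5*log(2)/3) = -5*log(2)/3 + 5*log(5)/3.

-5*log(2)/3 + 5*log(5)/3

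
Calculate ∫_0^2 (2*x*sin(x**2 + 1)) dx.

-cos(5) + cos(1)

Let u = x**2 + 1, so du = 2*x dx. When x = 0, u = 1; when x = 2, u = 5.
The integral becomes ∫ sin(u) du from 1 to 5, with antiderivative -cos(u).
Back in x: F(x) = -cos(x**2 + 1).
Then F(2) - F(0) = (-cos(5)) - (-cos(1)) = -cos(5) + cos(1).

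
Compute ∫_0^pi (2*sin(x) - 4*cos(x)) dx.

4

An antiderivative is F(x) = -4*sin(x) - 2*cos(x).
Then F(pi) - F(0) = (2) - (-2) = 4.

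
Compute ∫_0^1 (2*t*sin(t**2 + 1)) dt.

Let u = t**2 + 1, so du = 2*t dt. When t = 0, u = 1; when t = 1, u = 2.
The integral becomes ∫ sin(u) du from 1 to 2, with antiderivative -cos(u).
Back in t: F(t) = -cos(t**2 + 1).
Then F(1) - F(0) = (-cos(2)) - (-cos(1)) = -cos(2) + cos(1).

-cos(2) + cos(1)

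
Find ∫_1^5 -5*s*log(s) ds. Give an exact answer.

30 - 125*log(5)/2

Integrate by parts once (u = ln s, dv = -5*s ds).
An antiderivative is F(s) = -5*s**2*(2*log(s) - 1)/4.
Then F(5) - F(1) = (125/4 - 125*log(5)/2) - (5/4) = 30 - 125*log(5)/2.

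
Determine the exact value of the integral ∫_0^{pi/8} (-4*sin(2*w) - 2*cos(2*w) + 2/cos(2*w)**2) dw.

An antiderivative is F(w) = -sin(2*w) + 2*cos(2*w) + tan(2*w).
Then F(pi/8) - F(0) = (sqrt(2)/2 + 1) - (2) = -1 + sqrt(2)/2.

-1 + sqrt(2)/2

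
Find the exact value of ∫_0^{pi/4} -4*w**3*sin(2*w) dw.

Integrate by parts 3 times (u = w^3, dv = -4*sin(2*w) dw).
An antiderivative is F(w) = 2*w**3*cos(2*w) - 3*w**2*sin(2*w) - 3*w*cos(2*w) + 3*sin(2*w)/2.
Then F(pi/4) - F(0) = (3/2 - 3*pi**2/16) - (0) = 3/2 - 3*pi**2/16.

3/2 - 3*pi**2/16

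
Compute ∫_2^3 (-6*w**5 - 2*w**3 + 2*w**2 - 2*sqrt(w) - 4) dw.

-4133/6 - 4*sqrt(3) + 8*sqrt(2)/3

By the power rule, an antiderivative is F(w) = -w**6 - w**4/2 - 4*w**(3/2)/3 + 2*w**3/3 - 4*w.
Then F(3) - F(2) = (-1527/2 - 4*sqrt(3)) - (-224/3 - 8*sqrt(2)/3) = -4133/6 - 4*sqrt(3) + 8*sqrt(2)/3.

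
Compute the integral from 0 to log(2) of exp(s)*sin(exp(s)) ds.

Let u = exp(s), so du = exp(s) ds. When s = 0, u = 1; when s = log(2), u = 2.
The integral becomes ∫ sin(u) du from 1 to 2, with antiderivative -cos(u).
Back in s: F(s) = -cos(exp(s)).
Then F(log(2)) - F(0) = (-cos(2)) - (-cos(1)) = -cos(2) + cos(1).

-cos(2) + cos(1)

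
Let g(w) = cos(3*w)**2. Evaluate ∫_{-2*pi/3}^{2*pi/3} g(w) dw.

Use the identity cos^2(3*w) = (1 + cos(6*w))/2.
An antiderivative is F(w) = w/2 + sin(6*w)/12.
Then F(2*pi/3) - F(-2*pi/3) = (pi/3) - (-pi/3) = 2*pi/3.

2*pi/3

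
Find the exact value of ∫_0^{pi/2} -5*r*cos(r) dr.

5 - 5*pi/2

Integrate by parts once (u = r, dv = -5*cos(r) dr).
An antiderivative is F(r) = -5*r*sin(r) - 5*cos(r).
Then F(pi/2) - F(0) = (-5*pi/2) - (-5) = 5 - 5*pi/2.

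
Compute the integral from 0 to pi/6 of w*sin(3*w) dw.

1/9

Integrate by parts once (u = w, dv = sin(3*w) dw).
An antiderivative is F(w) = -w*cos(3*w)/3 + sin(3*w)/9.
Then F(pi/6) - F(0) = (1/9) - (0) = 1/9.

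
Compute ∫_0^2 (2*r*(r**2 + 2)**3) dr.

320

Let u = r**2 + 2, so du = 2*r dr. When r = 0, u = 2; when r = 2, u = 6.
The integral becomes ∫ u**3 du from 2 to 6, with antiderivative u**4/4.
Back in r: F(r) = (r**2 + 2)**4/4.
Then F(2) - F(0) = (324) - (4) = 320.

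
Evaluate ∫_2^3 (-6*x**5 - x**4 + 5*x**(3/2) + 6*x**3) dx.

By the power rule, an antiderivative is F(x) = -x**6 + 2*x**(5/2) - x**5/5 + 3*x**4/2.
Then F(3) - F(2) = (-6561/10 + 18*sqrt(3)) - (-232/5 + 8*sqrt(2)) = -6097/10 - 8*sqrt(2) + 18*sqrt(3).

-6097/10 - 8*sqrt(2) + 18*sqrt(3)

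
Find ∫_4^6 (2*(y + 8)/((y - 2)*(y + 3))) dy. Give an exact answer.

Factor the denominator: y**2 + y - 6 = (y + 3)(y - 2).
Partial fractions: 2*(y + 8)/((y - 2)*(y + 3)) = -2/(y + 3) + 4/(y - 2).
An antiderivative is F(y) = 4*log(y - 2) - 2*log(y + 3).
Then F(6) - F(4) = (-4*log(3) + 8*log(2)) - (log(16/49)) = -4*log(3) + 4*log(2) + 2*log(7).

-4*log(3) + 4*log(2) + 2*log(7)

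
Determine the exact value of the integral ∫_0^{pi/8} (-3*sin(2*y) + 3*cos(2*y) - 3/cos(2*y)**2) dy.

-3 + 3*sqrt(2)/2

An antiderivative is F(y) = 3*sin(2*y)/2 + 3*cos(2*y)/2 - 3*tan(2*y)/2.
Then F(pi/8) - F(0) = (-3/2 + 3*sqrt(2)/2) - (3/2) = -3 + 3*sqrt(2)/2.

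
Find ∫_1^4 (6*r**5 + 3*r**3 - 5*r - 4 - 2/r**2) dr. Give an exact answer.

By the power rule, an antiderivative is F(r) = r**6 + 3*r**4/4 - 5*r**2/2 - 4*r + 2/r.
Then F(4) - F(1) = (8465/2) - (-11/4) = 16941/4.

16941/4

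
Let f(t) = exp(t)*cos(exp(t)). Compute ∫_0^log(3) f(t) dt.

-sin(1) + sin(3)

Let u = exp(t), so du = exp(t) dt. When t = 0, u = 1; when t = log(3), u = 3.
The integral becomes ∫ cos(u) du from 1 to 3, with antiderivative sin(u).
Back in t: F(t) = sin(exp(t)).
Then F(log(3)) - F(0) = (sin(3)) - (sin(1)) = -sin(1) + sin(3).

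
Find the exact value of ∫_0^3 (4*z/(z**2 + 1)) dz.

Let u = z**2 + 1, so du = 2*z dz. When z = 0, u = 1; when z = 3, u = 10.
The integral becomes 2·∫ 1/u du from 1 to 10, with antiderivative 2*log(u).
Back in z: F(z) = 2*log(z**2 + 1).
Then F(3) - F(0) = (log(100)) - (0) = log(100).

log(100)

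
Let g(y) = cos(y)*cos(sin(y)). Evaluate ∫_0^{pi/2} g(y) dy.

sin(1)

Let u = sin(y), so du = cos(y) dy. When y = 0, u = 0; when y = pi/2, u = 1.
The integral becomes ∫ cos(u) du from 0 to 1, with antiderivative sin(u).
Back in y: F(y) = sin(sin(y)).
Then F(pi/2) - F(0) = (sin(1)) - (0) = sin(1).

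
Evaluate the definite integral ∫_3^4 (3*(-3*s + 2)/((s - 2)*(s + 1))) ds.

-5*log(5) + 6*log(2)

Factor the denominator: s**2 - s - 2 = (s + 1)(s - 2).
Partial fractions: 3*(-3*s + 2)/((s - 2)*(s + 1)) = -5/(s + 1) - 4/(s - 2).
An antiderivative is F(s) = -4*log(s - 2) - 5*log(s + 1).
Then F(4) - F(3) = (-5*log(5) - 4*log(2)) - (-10*log(2)) = -5*log(5) + 6*log(2).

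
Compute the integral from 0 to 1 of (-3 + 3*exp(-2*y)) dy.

-3/2 - 3*exp(-2)/2

An antiderivative is F(y) = -3*y - 3*exp(-2*y)/2.
Then F(1) - F(0) = (-3 - 3*exp(-2)/2) - (-3/2) = -3/2 - 3*exp(-2)/2.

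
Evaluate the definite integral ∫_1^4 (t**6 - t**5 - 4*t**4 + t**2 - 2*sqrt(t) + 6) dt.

By the power rule, an antiderivative is F(t) = t**7/7 - t**6/6 - 4*t**5/5 - 4*t**(3/2)/3 + t**3/3 + 6*t.
Then F(4) - F(1) = (30568/35) - (877/210) = 182531/210.

182531/210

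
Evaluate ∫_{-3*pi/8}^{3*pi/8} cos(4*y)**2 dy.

3*pi/8

Use the identity cos^2(4*y) = (1 + cos(8*y))/2.
An antiderivative is F(y) = y/2 + sin(8*y)/16.
Then F(3*pi/8) - F(-3*pi/8) = (3*pi/16) - (-3*pi/16) = 3*pi/8.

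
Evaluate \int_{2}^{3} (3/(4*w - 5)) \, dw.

An antiderivative is F(w) = 3*log(4*w - 5)/4.
Then F(3) - F(2) = (3*log(7)/4) - (3*log(3)/4) = -3*log(3)/4 + 3*log(7)/4.

-3*log(3)/4 + 3*log(7)/4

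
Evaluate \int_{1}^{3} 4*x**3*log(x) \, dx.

Integrate by parts once (u = ln x, dv = 4*x**3 dx).
An antiderivative is F(x) = x**4*(4*log(x) - 1)/4.
Then F(3) - F(1) = (-81/4 + 81*log(3)) - (-1/4) = -20 + 81*log(3).

-20 + 81*log(3)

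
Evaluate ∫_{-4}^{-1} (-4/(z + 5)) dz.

-8*log(2)

An antiderivative is F(z) = -4*log(z + 5).
Then F(-1) - F(-4) = (-8*log(2)) - (0) = -8*log(2).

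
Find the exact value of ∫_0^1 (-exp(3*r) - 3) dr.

-exp(3)/3 - 8/3

An antiderivative is F(r) = -exp(3*r)/3 - 3*r.
Then F(1) - F(0) = (-exp(3)/3 - 3) - (-1/3) = -exp(3)/3 - 8/3.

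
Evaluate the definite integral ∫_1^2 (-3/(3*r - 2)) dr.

-log(4)

An antiderivative is F(r) = -log(3*r - 2).
Then F(2) - F(1) = (-log(4)) - (0) = -log(4).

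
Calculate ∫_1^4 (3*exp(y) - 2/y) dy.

-3*exp(1) - log(16) + 3*exp(4)

An antiderivative is F(y) = 3*exp(y) - 2*log(y).
Then F(4) - F(1) = (-log(16) + 3*exp(4)) - (3*exp(1)) = -3*exp(1) - log(16) + 3*exp(4).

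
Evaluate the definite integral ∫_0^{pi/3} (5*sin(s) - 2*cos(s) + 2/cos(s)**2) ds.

sqrt(3) + 5/2

An antiderivative is F(s) = -2*sin(s) - 5*cos(s) + 2*tan(s).
Then F(pi/3) - F(0) = (-5/2 + sqrt(3)) - (-5) = sqrt(3) + 5/2.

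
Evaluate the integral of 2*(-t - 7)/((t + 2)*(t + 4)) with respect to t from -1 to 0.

log(2/27)

Factor the denominator: t**2 + 6*t + 8 = (t + 4)(t + 2).
Partial fractions: 2*(-t - 7)/((t + 2)*(t + 4)) = 3/(t + 4) - 5/(t + 2).
An antiderivative is F(t) = -5*log(t + 2) + 3*log(t + 4).
Then F(0) - F(-1) = (log(2)) - (log(27)) = log(2/27).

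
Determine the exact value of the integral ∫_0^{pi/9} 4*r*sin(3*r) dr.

-2*pi/27 + 2*sqrt(3)/9

Integrate by parts once (u = r, dv = 4*sin(3*r) dr).
An antiderivative is F(r) = -4*r*cos(3*r)/3 + 4*sin(3*r)/9.
Then F(pi/9) - F(0) = (-2*pi/27 + 2*sqrt(3)/9) - (0) = -2*pi/27 + 2*sqrt(3)/9.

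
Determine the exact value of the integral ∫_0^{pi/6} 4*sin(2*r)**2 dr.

Use the identity sin^2(2*r) = (1 - cos(4*r))/2.
An antiderivative is F(r) = 2*r - sin(4*r)/2.
Then F(pi/6) - F(0) = (-sqrt(3)/4 + pi/3) - (0) = -sqrt(3)/4 + pi/3.

-sqrt(3)/4 + pi/3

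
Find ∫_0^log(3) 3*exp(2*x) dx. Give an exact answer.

12

An antiderivative is F(x) = 3*exp(2*x)/2.
Then F(log(3)) - F(0) = (27/2) - (3/2) = 12.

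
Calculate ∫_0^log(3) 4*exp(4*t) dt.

Let u = exp(t), so du = exp(t) dt. When t = 0, u = 1; when t = log(3), u = 3.
The integral becomes 4·∫ u**3 du from 1 to 3, with antiderivative u**4.
Back in t: F(t) = exp(4*t).
Then F(log(3)) - F(0) = (81) - (1) = 80.

80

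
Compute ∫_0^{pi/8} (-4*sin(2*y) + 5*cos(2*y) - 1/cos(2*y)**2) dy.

-5/2 + 9*sqrt(2)/4

An antiderivative is F(y) = 5*sin(2*y)/2 + 2*cos(2*y) - tan(2*y)/2.
Then F(pi/8) - F(0) = (-1/2 + 9*sqrt(2)/4) - (2) = -5/2 + 9*sqrt(2)/4.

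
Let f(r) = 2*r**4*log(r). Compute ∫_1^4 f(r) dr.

Integrate by parts once (u = ln r, dv = 2*r**4 dr).
An antiderivative is F(r) = 2*r**5*(5*log(r) - 1)/25.
Then F(4) - F(1) = (-2048/25 + 4096*log(2)/5) - (-2/25) = -2046/25 + 4096*log(2)/5.

-2046/25 + 4096*log(2)/5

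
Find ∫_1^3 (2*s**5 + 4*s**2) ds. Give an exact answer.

By the power rule, an antiderivative is F(s) = s**6/3 + 4*s**3/3.
Then F(3) - F(1) = (279) - (5/3) = 832/3.

832/3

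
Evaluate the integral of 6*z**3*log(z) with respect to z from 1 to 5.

-234 + 1875*log(5)/2

Integrate by parts once (u = ln z, dv = 6*z**3 dz).
An antiderivative is F(z) = 3*z**4*(4*log(z) - 1)/8.
Then F(5) - F(1) = (-1875/8 + 1875*log(5)/2) - (-3/8) = -234 + 1875*log(5)/2.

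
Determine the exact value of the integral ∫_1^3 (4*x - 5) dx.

By the power rule, an antiderivative is F(x) = 2*x**2 - 5*x.
Then F(3) - F(1) = (3) - (-3) = 6.

6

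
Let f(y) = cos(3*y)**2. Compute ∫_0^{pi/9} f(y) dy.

Use the identity cos^2(3*y) = (1 + cos(6*y))/2.
An antiderivative is F(y) = y/2 + sin(6*y)/12.
Then F(pi/9) - F(0) = (sqrt(3)/24 + pi/18) - (0) = sqrt(3)/24 + pi/18.

sqrt(3)/24 + pi/18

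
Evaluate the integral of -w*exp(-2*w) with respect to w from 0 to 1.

(3 - exp(2))*exp(-2)/4

Integrate by parts once (u = w, dv = -exp(-2*w) dw).
An antiderivative is F(w) = (2*w + 1)*exp(-2*w)/4.
Then F(1) - F(0) = (3*exp(-2)/4) - (1/4) = (3 - exp(2))*exp(-2)/4.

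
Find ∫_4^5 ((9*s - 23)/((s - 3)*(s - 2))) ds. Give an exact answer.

Factor the denominator: s**2 - 5*s + 6 = (s - 2)(s - 3).
Partial fractions: (9*s - 23)/((s - 3)*(s - 2)) = 5/(s - 2) + 4/(s - 3).
An antiderivative is F(s) = 4*log(s - 3) + 5*log(s - 2).
Then F(5) - F(4) = (4*log(2) + 5*log(3)) - (log(32)) = -log(2) + 5*log(3).

-log(2) + 5*log(3)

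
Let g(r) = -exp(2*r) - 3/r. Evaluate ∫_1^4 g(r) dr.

-exp(8)/2 - log(64) + exp(2)/2

An antiderivative is F(r) = -exp(2*r)/2 - 3*log(r).
Then F(4) - F(1) = (-exp(8)/2 - log(64)) - (-exp(2)/2) = -exp(8)/2 - log(64) + exp(2)/2.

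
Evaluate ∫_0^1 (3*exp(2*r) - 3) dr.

-9/2 + 3*exp(2)/2

An antiderivative is F(r) = 3*exp(2*r)/2 - 3*r.
Then F(1) - F(0) = (-3 + 3*exp(2)/2) - (3/2) = -9/2 + 3*exp(2)/2.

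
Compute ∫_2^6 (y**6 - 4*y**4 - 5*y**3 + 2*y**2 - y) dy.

By the power rule, an antiderivative is F(y) = y**7/7 - 4*y**5/5 - 5*y**4/4 + 2*y**3/3 - y**2/2.
Then F(6) - F(2) = (1129662/35) - (-2518/105) = 3391504/105.

3391504/105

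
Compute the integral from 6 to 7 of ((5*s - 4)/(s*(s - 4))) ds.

Factor the denominator: s**2 - 4*s = s(s - 4).
Partial fractions: (5*s - 4)/(s*(s - 4)) = 1/s + 4/(s - 4).
An antiderivative is F(s) = log(s) + 4*log(s - 4).
Then F(7) - F(6) = (log(7) + 4*log(3)) - (log(96)) = -5*log(2) + log(7) + 3*log(3).

-5*log(2) + log(7) + 3*log(3)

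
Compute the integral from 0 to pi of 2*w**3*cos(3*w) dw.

Integrate by parts 3 times (u = w^3, dv = 2*cos(3*w) dw).
An antiderivative is F(w) = 2*w**3*sin(3*w)/3 + 2*w**2*cos(3*w)/3 - 4*w*sin(3*w)/9 - 4*cos(3*w)/27.
Then F(pi) - F(0) = (4/27 - 2*pi**2/3) - (-4/27) = 8/27 - 2*pi**2/3.

8/27 - 2*pi**2/3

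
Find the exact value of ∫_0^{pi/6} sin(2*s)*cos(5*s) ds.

Use the identity sin(2*s)cos(5*s) = [sin(7*s) + sin(-3*s)]/2.
An antiderivative is F(s) = cos(3*s)/6 - cos(7*s)/14.
Then F(pi/6) - F(0) = (sqrt(3)/28) - (2/21) = -2/21 + sqrt(3)/28.

-2/21 + sqrt(3)/28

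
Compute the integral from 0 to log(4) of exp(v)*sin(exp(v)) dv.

cos(1) - cos(4)

Let u = exp(v), so du = exp(v) dv. When v = 0, u = 1; when v = log(4), u = 4.
The integral becomes ∫ sin(u) du from 1 to 4, with antiderivative -cos(u).
Back in v: F(v) = -cos(exp(v)).
Then F(log(4)) - F(0) = (-cos(4)) - (-cos(1)) = cos(1) - cos(4).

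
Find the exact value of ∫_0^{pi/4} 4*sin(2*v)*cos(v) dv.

Use the identity sin(2*v)cos(v) = [sin(3*v) + sin(v)]/2.
An antiderivative is F(v) = -2*cos(v) - 2*cos(3*v)/3.
Then F(pi/4) - F(0) = (-2*sqrt(2)/3) - (-8/3) = 8/3 - 2*sqrt(2)/3.

8/3 - 2*sqrt(2)/3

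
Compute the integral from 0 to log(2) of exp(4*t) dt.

Let u = exp(t), so du = exp(t) dt. When t = 0, u = 1; when t = log(2), u = 2.
The integral becomes ∫ u**3 du from 1 to 2, with antiderivative u**4/4.
Back in t: F(t) = exp(4*t)/4.
Then F(log(2)) - F(0) = (4) - (1/4) = 15/4.

15/4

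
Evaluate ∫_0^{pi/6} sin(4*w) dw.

3/8

An antiderivative is F(w) = -cos(4*w)/4.
Then F(pi/6) - F(0) = (1/8) - (-1/4) = 3/8.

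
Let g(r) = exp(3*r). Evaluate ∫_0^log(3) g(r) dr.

26/3

Let u = exp(r), so du = exp(r) dr. When r = 0, u = 1; when r = log(3), u = 3.
The integral becomes ∫ u**2 du from 1 to 3, with antiderivative u**3/3.
Back in r: F(r) = exp(3*r)/3.
Then F(log(3)) - F(0) = (9) - (1/3) = 26/3.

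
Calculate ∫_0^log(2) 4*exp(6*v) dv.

42

Let u = exp(v), so du = exp(v) dv. When v = 0, u = 1; when v = log(2), u = 2.
The integral becomes 4·∫ u**5 du from 1 to 2, with antiderivative 2*u**6/3.
Back in v: F(v) = 2*exp(6*v)/3.
Then F(log(2)) - F(0) = (128/3) - (2/3) = 42.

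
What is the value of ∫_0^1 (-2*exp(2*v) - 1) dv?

-exp(2)

An antiderivative is F(v) = -exp(2*v) - v.
Then F(1) - F(0) = (-exp(2) - 1) - (-1) = -exp(2).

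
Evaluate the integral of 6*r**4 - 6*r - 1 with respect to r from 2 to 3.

1186/5

By the power rule, an antiderivative is F(r) = 6*r**5/5 - 3*r**2 - r.
Then F(3) - F(2) = (1308/5) - (122/5) = 1186/5.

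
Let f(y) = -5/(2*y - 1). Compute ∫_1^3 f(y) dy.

An antiderivative is F(y) = -5*log(2*y - 1)/2.
Then F(3) - F(1) = (-5*log(5)/2) - (0) = -5*log(5)/2.

-5*log(5)/2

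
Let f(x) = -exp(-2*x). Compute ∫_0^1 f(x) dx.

(1 - exp(2))*exp(-2)/2

An antiderivative is F(x) = exp(-2*x)/2.
Then F(1) - F(0) = (exp(-2)/2) - (1/2) = (1 - exp(2))*exp(-2)/2.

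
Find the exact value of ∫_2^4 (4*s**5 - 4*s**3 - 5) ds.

By the power rule, an antiderivative is F(s) = 2*s**6/3 - s**4 - 5*s.
Then F(4) - F(2) = (7364/3) - (50/3) = 2438.

2438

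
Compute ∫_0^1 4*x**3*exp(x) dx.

24 - 8*E

Integrate by parts 3 times (u = x^3, dv = 4*exp(x) dx).
An antiderivative is F(x) = (4*x**3 - 12*x**2 + 24*x - 24)*exp(x).
Then F(1) - F(0) = (-8*E) - (-24) = 24 - 8*E.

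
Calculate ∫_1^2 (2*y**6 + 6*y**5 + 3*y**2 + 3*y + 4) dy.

By the power rule, an antiderivative is F(y) = 2*y**7/7 + y**6 + y**3 + 3*y**2/2 + 4*y.
Then F(2) - F(1) = (858/7) - (109/14) = 1607/14.

1607/14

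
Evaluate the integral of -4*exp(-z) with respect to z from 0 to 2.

-4 + 4*exp(-2)

An antiderivative is F(z) = 4*exp(-z).
Then F(2) - F(0) = (4*exp(-2)) - (4) = -4 + 4*exp(-2).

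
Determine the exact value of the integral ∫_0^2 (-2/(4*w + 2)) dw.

-log(10)/2 + log(2)/2

An antiderivative is F(w) = -log(4*w + 2)/2.
Then F(2) - F(0) = (-log(10)/2) - (-log(2)/2) = -log(10)/2 + log(2)/2.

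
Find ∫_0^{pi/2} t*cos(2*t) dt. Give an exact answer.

-1/2

Integrate by parts once (u = t, dv = cos(2*t) dt).
An antiderivative is F(t) = t*sin(2*t)/2 + cos(2*t)/4.
Then F(pi/2) - F(0) = (-1/4) - (1/4) = -1/2.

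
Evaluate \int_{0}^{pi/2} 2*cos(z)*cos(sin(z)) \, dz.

2*sin(1)

Let u = sin(z), so du = cos(z) dz. When z = 0, u = 0; when z = pi/2, u = 1.
The integral becomes 2·∫ cos(u) du from 0 to 1, with antiderivative 2*sin(u).
Back in z: F(z) = 2*sin(sin(z)).
Then F(pi/2) - F(0) = (2*sin(1)) - (0) = 2*sin(1).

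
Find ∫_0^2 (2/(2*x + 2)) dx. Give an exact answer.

An antiderivative is F(x) = log(2*x + 2).
Then F(2) - F(0) = (log(6)) - (log(2)) = log(3).

log(3)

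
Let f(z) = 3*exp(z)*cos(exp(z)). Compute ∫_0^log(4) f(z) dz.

Let u = exp(z), so du = exp(z) dz. When z = 0, u = 1; when z = log(4), u = 4.
The integral becomes 3·∫ cos(u) du from 1 to 4, with antiderivative 3*sin(u).
Back in z: F(z) = 3*sin(exp(z)).
Then F(log(4)) - F(0) = (3*sin(4)) - (3*sin(1)) = -3*sin(1) + 3*sin(4).

-3*sin(1) + 3*sin(4)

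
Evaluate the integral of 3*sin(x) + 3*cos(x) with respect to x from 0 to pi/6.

An antiderivative is F(x) = 3*sin(x) - 3*cos(x).
Then F(pi/6) - F(0) = (3/2 - 3*sqrt(3)/2) - (-3) = 9/2 - 3*sqrt(3)/2.

9/2 - 3*sqrt(3)/2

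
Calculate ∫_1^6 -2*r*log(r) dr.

-36*log(3) - 36*log(2) + 35/2

Integrate by parts once (u = ln r, dv = -2*r dr).
An antiderivative is F(r) = -r**2*(2*log(r) - 1)/2.
Then F(6) - F(1) = (-36*log(3) - 36*log(2) + 18) - (1/2) = -36*log(3) - 36*log(2) + 35/2.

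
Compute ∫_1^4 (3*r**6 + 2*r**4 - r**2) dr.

By the power rule, an antiderivative is F(r) = 3*r**7/7 + 2*r**5/5 - r**3/3.
Then F(4) - F(1) = (778048/105) - (52/105) = 259332/35.

259332/35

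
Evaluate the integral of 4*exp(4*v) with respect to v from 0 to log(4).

Let u = exp(v), so du = exp(v) dv. When v = 0, u = 1; when v = log(4), u = 4.
The integral becomes 4·∫ u**3 du from 1 to 4, with antiderivative u**4.
Back in v: F(v) = exp(4*v).
Then F(log(4)) - F(0) = (256) - (1) = 255.

255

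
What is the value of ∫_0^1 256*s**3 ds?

64

Let u = 4*s, so du = 4 ds. When s = 0, u = 0; when s = 1, u = 4.
The integral becomes ∫ u**3 du from 0 to 4, with antiderivative u**4/4.
Back in s: F(s) = 64*s**4.
Then F(1) - F(0) = (64) - (0) = 64.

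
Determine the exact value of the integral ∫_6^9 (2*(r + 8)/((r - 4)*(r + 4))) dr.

Factor the denominator: r**2 - 16 = (r + 4)(r - 4).
Partial fractions: 2*(r + 8)/((r - 4)*(r + 4)) = -1/(r + 4) + 3/(r - 4).
An antiderivative is F(r) = 3*log(r - 4) - log(r + 4).
Then F(9) - F(6) = (-log(13) + 3*log(5)) - (log(4/5)) = -log(13) - 2*log(2) + 4*log(5).

-log(13) - 2*log(2) + 4*log(5)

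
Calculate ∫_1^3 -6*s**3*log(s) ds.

Integrate by parts once (u = ln s, dv = -6*s**3 ds).
An antiderivative is F(s) = -3*s**4*(4*log(s) - 1)/8.
Then F(3) - F(1) = (243/8 - 243*log(3)/2) - (3/8) = 30 - 243*log(3)/2.

30 - 243*log(3)/2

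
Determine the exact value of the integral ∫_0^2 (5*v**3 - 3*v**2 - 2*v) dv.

By the power rule, an antiderivative is F(v) = 5*v**4/4 - v**3 - v**2.
Then F(2) - F(0) = (8) - (0) = 8.

8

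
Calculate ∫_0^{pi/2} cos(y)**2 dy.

Use the identity cos^2(y) = (1 + cos(2*y))/2.
An antiderivative is F(y) = y/2 + sin(2*y)/4.
Then F(pi/2) - F(0) = (pi/4) - (0) = pi/4.

pi/4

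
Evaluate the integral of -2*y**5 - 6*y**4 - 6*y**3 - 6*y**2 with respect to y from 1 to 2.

By the power rule, an antiderivative is F(y) = -y**6/3 - 6*y**5/5 - 3*y**4/2 - 2*y**3.
Then F(2) - F(1) = (-1496/15) - (-151/30) = -947/10.

-947/10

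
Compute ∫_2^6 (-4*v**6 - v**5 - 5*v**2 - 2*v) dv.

By the power rule, an antiderivative is F(v) = -4*v**7/7 - v**6/6 - 5*v**3/3 - v**2.
Then F(6) - F(2) = (-1176948/7) - (-708/7) = -1176240/7.

-1176240/7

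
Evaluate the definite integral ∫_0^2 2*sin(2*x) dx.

1 - cos(4)

Let u = 2*x, so du = 2 dx. When x = 0, u = 0; when x = 2, u = 4.
The integral becomes ∫ sin(u) du from 0 to 4, with antiderivative -cos(u).
Back in x: F(x) = -cos(2*x).
Then F(2) - F(0) = (-cos(4)) - (-1) = 1 - cos(4).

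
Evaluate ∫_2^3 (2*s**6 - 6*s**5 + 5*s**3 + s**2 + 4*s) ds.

By the power rule, an antiderivative is F(s) = 2*s**7/7 - s**6 + 5*s**4/4 + s**3/3 + 2*s**2.
Then F(3) - F(2) = (675/28) - (68/21) = 1753/84.

1753/84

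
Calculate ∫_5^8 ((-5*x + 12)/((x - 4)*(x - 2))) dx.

Factor the denominator: x**2 - 6*x + 8 = (x - 2)(x - 4).
Partial fractions: (-5*x + 12)/((x - 4)*(x - 2)) = -1/(x - 2) - 4/(x - 4).
An antiderivative is F(x) = -4*log(x - 4) - log(x - 2).
Then F(8) - F(5) = (-9*log(2) - log(3)) - (-log(3)) = -9*log(2).

-9*log(2)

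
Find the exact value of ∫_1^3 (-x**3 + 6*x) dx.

4

By the power rule, an antiderivative is F(x) = -x**4/4 + 3*x**2.
Then F(3) - F(1) = (27/4) - (11/4) = 4.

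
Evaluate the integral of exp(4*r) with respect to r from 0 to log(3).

Let u = exp(r), so du = exp(r) dr. When r = 0, u = 1; when r = log(3), u = 3.
The integral becomes ∫ u**3 du from 1 to 3, with antiderivative u**4/4.
Back in r: F(r) = exp(4*r)/4.
Then F(log(3)) - F(0) = (81/4) - (1/4) = 20.

20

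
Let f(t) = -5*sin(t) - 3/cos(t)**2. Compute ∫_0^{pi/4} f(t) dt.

-8 + 5*sqrt(2)/2

An antiderivative is F(t) = 5*cos(t) - 3*tan(t).
Then F(pi/4) - F(0) = (-3 + 5*sqrt(2)/2) - (5) = -8 + 5*sqrt(2)/2.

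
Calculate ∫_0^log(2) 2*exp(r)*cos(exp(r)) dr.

-2*sin(1) + 2*sin(2)

Let u = exp(r), so du = exp(r) dr. When r = 0, u = 1; when r = log(2), u = 2.
The integral becomes 2·∫ cos(u) du from 1 to 2, with antiderivative 2*sin(u).
Back in r: F(r) = 2*sin(exp(r)).
Then F(log(2)) - F(0) = (2*sin(2)) - (2*sin(1)) = -2*sin(1) + 2*sin(2).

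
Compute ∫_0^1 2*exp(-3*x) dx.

An antiderivative is F(x) = -2*exp(-3*x)/3.
Then F(1) - F(0) = (-2*exp(-3)/3) - (-2/3) = 2/3 - 2*exp(-3)/3.

2/3 - 2*exp(-3)/3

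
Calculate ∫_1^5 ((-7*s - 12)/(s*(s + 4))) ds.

Factor the denominator: s**2 + 4*s = (s + 4)s.
Partial fractions: (-7*s - 12)/(s*(s + 4)) = -4/(s + 4) - 3/s.
An antiderivative is F(s) = -3*log(s) - 4*log(s + 4).
Then F(5) - F(1) = (-8*log(3) - 3*log(5)) - (-4*log(5)) = -8*log(3) + log(5).

-8*log(3) + log(5)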